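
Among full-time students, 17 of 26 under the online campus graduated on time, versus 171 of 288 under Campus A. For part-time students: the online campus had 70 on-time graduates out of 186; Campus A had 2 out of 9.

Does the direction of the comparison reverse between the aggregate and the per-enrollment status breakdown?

Full-time: the online campus 17/26 = 65.4%, Campus A 171/288 = 59.4% → the online campus
Part-time: the online campus 70/186 = 37.6%, Campus A 2/9 = 22.2% → the online campus
Overall: the online campus 87/212 = 41.0%, Campus A 173/297 = 58.2% → Campus A
The online campus wins each enrollment group but Campus A wins overall — the comparison reverses. The online campus's students skew toward part-time, which has a lower base rate.

Yes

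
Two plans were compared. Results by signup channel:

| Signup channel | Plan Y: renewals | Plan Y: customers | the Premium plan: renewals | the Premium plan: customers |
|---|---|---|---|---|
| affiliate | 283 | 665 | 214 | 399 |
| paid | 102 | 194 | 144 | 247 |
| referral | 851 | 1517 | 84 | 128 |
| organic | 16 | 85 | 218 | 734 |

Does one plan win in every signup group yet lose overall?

Yes

Affiliate: Plan Y 283/665 = 42.6%, the Premium plan 214/399 = 53.6% → the Premium plan
Paid: Plan Y 102/194 = 52.6%, the Premium plan 144/247 = 58.3% → the Premium plan
Referral: Plan Y 851/1517 = 56.1%, the Premium plan 84/128 = 65.6% → the Premium plan
Organic: Plan Y 16/85 = 18.8%, the Premium plan 218/734 = 29.7% → the Premium plan
Overall: Plan Y 1252/2461 = 50.9%, the Premium plan 660/1508 = 43.8% → Plan Y
The Premium plan wins each signup group but Plan Y wins overall — the comparison reverses. The Premium plan's customers skew toward organic, which has a lower base rate.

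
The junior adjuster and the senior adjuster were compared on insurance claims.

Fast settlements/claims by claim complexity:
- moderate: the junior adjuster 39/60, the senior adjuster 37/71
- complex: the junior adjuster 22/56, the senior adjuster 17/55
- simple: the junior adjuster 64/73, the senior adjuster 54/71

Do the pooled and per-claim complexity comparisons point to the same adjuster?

Moderate: the junior adjuster 39/60 = 65.0%, the senior adjuster 37/71 = 52.1% → the junior adjuster
Complex: the junior adjuster 22/56 = 39.3%, the senior adjuster 17/55 = 30.9% → the junior adjuster
Simple: the junior adjuster 64/73 = 87.7%, the senior adjuster 54/71 = 76.1% → the junior adjuster
Overall: the junior adjuster 125/189 = 66.1%, the senior adjuster 108/197 = 54.8% → the junior adjuster
The junior adjuster wins overall and in every claim group — no reversal.

Yes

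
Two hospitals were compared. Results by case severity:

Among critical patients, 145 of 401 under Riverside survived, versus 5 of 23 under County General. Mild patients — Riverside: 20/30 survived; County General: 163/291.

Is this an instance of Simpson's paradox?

Yes

Critical: Riverside 145/401 = 36.2%, County General 5/23 = 21.7% → Riverside
Mild: Riverside 20/30 = 66.7%, County General 163/291 = 56.0% → Riverside
Overall: Riverside 165/431 = 38.3%, County General 168/314 = 53.5% → County General
Riverside wins each case group but County General wins overall — the comparison reverses. Riverside's patients skew toward critical, which has a lower base rate.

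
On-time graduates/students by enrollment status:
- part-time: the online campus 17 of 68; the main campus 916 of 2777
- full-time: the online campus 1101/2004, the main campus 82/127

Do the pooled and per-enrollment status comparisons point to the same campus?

No

Part-time: the online campus 17/68 = 25.0%, the main campus 916/2777 = 33.0% → the main campus
Full-time: the online campus 1101/2004 = 54.9%, the main campus 82/127 = 64.6% → the main campus
Overall: the online campus 1118/2072 = 54.0%, the main campus 998/2904 = 34.4% → the online campus
The main campus wins each enrollment group but the online campus wins overall — the comparison reverses. The main campus's students skew toward part-time, which has a lower base rate.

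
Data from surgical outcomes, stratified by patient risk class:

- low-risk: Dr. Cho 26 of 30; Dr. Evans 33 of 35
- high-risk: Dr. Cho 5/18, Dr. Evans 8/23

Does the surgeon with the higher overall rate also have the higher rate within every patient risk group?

Low-risk: Dr. Cho 26/30 = 86.7%, Dr. Evans 33/35 = 94.3% → Dr. Evans
High-risk: Dr. Cho 5/18 = 27.8%, Dr. Evans 8/23 = 34.8% → Dr. Evans
Overall: Dr. Cho 31/48 = 64.6%, Dr. Evans 41/58 = 70.7% → Dr. Evans
Dr. Evans wins overall and in every patient risk group — no reversal.

Yes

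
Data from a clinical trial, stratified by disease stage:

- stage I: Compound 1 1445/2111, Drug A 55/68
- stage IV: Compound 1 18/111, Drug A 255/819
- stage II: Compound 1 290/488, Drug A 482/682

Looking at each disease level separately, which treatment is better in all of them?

Drug A

Stage I: Compound 1 1445/2111 = 68.5%, Drug A 55/68 = 80.9% → Drug A
Stage IV: Compound 1 18/111 = 16.2%, Drug A 255/819 = 31.1% → Drug A
Stage II: Compound 1 290/488 = 59.4%, Drug A 482/682 = 70.7% → Drug A
Drug A has the higher rate in all 3 groups.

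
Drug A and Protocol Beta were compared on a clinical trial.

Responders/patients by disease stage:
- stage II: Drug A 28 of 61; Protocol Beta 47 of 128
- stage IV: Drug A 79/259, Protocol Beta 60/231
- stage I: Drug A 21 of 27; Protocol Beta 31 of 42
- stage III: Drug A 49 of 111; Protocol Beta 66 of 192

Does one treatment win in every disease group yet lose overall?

No

Stage II: Drug A 28/61 = 45.9%, Protocol Beta 47/128 = 36.7% → Drug A
Stage IV: Drug A 79/259 = 30.5%, Protocol Beta 60/231 = 26.0% → Drug A
Stage I: Drug A 21/27 = 77.8%, Protocol Beta 31/42 = 73.8% → Drug A
Stage III: Drug A 49/111 = 44.1%, Protocol Beta 66/192 = 34.4% → Drug A
Overall: Drug A 177/458 = 38.6%, Protocol Beta 204/593 = 34.4% → Drug A
Drug A wins overall and in every disease group — no reversal.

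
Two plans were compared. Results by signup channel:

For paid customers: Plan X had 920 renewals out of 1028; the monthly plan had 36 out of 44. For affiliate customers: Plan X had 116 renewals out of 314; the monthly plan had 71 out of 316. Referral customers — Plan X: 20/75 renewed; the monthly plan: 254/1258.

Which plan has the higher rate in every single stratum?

Plan X

Paid: Plan X 920/1028 = 89.5%, the monthly plan 36/44 = 81.8% → Plan X
Affiliate: Plan X 116/314 = 36.9%, the monthly plan 71/316 = 22.5% → Plan X
Referral: Plan X 20/75 = 26.7%, the monthly plan 254/1258 = 20.2% → Plan X
Plan X has the higher rate in all 3 groups.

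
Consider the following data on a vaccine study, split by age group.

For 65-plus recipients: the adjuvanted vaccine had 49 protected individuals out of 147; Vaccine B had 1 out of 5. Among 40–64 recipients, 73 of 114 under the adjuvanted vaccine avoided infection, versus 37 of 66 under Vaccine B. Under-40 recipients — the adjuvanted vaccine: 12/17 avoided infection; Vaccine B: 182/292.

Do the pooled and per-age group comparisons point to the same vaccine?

No

65-plus: the adjuvanted vaccine 49/147 = 33.3%, Vaccine B 1/5 = 20.0% → the adjuvanted vaccine
40–64: the adjuvanted vaccine 73/114 = 64.0%, Vaccine B 37/66 = 56.1% → the adjuvanted vaccine
Under-40: the adjuvanted vaccine 12/17 = 70.6%, Vaccine B 182/292 = 62.3% → the adjuvanted vaccine
Overall: the adjuvanted vaccine 134/278 = 48.2%, Vaccine B 220/363 = 60.6% → Vaccine B
The adjuvanted vaccine wins each age group but Vaccine B wins overall — the comparison reverses. The adjuvanted vaccine's recipients skew toward 65-plus, which has a lower base rate.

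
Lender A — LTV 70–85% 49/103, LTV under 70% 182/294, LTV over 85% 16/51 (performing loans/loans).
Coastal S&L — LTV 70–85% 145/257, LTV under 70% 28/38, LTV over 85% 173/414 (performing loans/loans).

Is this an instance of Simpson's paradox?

LTV 70–85%: Lender A 49/103 = 47.6%, Coastal S&L 145/257 = 56.4% → Coastal S&L
LTV under 70%: Lender A 182/294 = 61.9%, Coastal S&L 28/38 = 73.7% → Coastal S&L
LTV over 85%: Lender A 16/51 = 31.4%, Coastal S&L 173/414 = 41.8% → Coastal S&L
Overall: Lender A 247/448 = 55.1%, Coastal S&L 346/709 = 48.8% → Lender A
Coastal S&L wins each loan-to-value group but Lender A wins overall — the comparison reverses. Coastal S&L's loans skew toward LTV over 85%, which has a lower base rate.

Yes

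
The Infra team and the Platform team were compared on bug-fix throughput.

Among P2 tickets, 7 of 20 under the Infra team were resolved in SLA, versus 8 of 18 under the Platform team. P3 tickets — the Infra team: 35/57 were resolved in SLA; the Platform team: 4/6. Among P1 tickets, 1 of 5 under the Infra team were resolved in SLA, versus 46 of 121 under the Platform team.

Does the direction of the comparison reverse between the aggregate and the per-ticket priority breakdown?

P2: the Infra team 7/20 = 35.0%, the Platform team 8/18 = 44.4% → the Platform team
P3: the Infra team 35/57 = 61.4%, the Platform team 4/6 = 66.7% → the Platform team
P1: the Infra team 1/5 = 20.0%, the Platform team 46/121 = 38.0% → the Platform team
Overall: the Infra team 43/82 = 52.4%, the Platform team 58/145 = 40.0% → the Infra team
The Platform team wins each ticket group but the Infra team wins overall — the comparison reverses. The Platform team's tickets skew toward P1, which has a lower base rate.

Yes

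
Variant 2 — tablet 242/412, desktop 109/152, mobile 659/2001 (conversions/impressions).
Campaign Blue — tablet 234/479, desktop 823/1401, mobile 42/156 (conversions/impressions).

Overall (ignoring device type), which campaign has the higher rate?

Tablet: Variant 2 242/412 = 58.7%, Campaign Blue 234/479 = 48.9% → Variant 2
Desktop: Variant 2 109/152 = 71.7%, Campaign Blue 823/1401 = 58.7% → Variant 2
Mobile: Variant 2 659/2001 = 32.9%, Campaign Blue 42/156 = 26.9% → Variant 2
Overall: Variant 2 1010/2565 = 39.4%, Campaign Blue 1099/2036 = 54.0% → Campaign Blue
(Variant 2 wins every device group but Campaign Blue wins overall — Variant 2's impressions skew toward the low-rate mobile group.)

Campaign Blue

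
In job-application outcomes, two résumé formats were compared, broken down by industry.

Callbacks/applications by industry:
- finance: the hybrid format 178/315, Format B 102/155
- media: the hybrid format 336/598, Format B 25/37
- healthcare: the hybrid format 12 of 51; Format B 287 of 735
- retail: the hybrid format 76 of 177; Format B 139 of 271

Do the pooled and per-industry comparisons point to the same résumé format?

Finance: the hybrid format 178/315 = 56.5%, Format B 102/155 = 65.8% → Format B
Media: the hybrid format 336/598 = 56.2%, Format B 25/37 = 67.6% → Format B
Healthcare: the hybrid format 12/51 = 23.5%, Format B 287/735 = 39.0% → Format B
Retail: the hybrid format 76/177 = 42.9%, Format B 139/271 = 51.3% → Format B
Overall: the hybrid format 602/1141 = 52.8%, Format B 553/1198 = 46.2% → the hybrid format
Format B wins each industry group but the hybrid format wins overall — the comparison reverses. Format B's applications skew toward healthcare, which has a lower base rate.

No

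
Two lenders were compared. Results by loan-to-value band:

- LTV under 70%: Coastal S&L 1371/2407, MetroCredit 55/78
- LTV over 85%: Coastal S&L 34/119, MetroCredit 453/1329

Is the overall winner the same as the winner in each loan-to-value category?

LTV under 70%: Coastal S&L 1371/2407 = 57.0%, MetroCredit 55/78 = 70.5% → MetroCredit
LTV over 85%: Coastal S&L 34/119 = 28.6%, MetroCredit 453/1329 = 34.1% → MetroCredit
Overall: Coastal S&L 1405/2526 = 55.6%, MetroCredit 508/1407 = 36.1% → Coastal S&L
MetroCredit wins each loan-to-value group but Coastal S&L wins overall — the comparison reverses. MetroCredit's loans skew toward LTV over 85%, which has a lower base rate.

No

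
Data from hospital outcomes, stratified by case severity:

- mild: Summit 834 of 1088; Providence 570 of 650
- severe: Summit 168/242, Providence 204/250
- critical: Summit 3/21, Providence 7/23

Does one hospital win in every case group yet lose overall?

Mild: Summit 834/1088 = 76.7%, Providence 570/650 = 87.7% → Providence
Severe: Summit 168/242 = 69.4%, Providence 204/250 = 81.6% → Providence
Critical: Summit 3/21 = 14.3%, Providence 7/23 = 30.4% → Providence
Overall: Summit 1005/1351 = 74.4%, Providence 781/923 = 84.6% → Providence
Providence wins overall and in every case group — no reversal.

No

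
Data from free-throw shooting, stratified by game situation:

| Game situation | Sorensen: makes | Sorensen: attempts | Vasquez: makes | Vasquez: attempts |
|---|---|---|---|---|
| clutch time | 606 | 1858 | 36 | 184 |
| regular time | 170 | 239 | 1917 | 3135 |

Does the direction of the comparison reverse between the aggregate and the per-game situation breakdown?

Yes

Clutch time: Sorensen 606/1858 = 32.6%, Vasquez 36/184 = 19.6% → Sorensen
Regular time: Sorensen 170/239 = 71.1%, Vasquez 1917/3135 = 61.1% → Sorensen
Overall: Sorensen 776/2097 = 37.0%, Vasquez 1953/3319 = 58.8% → Vasquez
Sorensen wins each game group but Vasquez wins overall — the comparison reverses. Sorensen's attempts skew toward clutch time, which has a lower base rate.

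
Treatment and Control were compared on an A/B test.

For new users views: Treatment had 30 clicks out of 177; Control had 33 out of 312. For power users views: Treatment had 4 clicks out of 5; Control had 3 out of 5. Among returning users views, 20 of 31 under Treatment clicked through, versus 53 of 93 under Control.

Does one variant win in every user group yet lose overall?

No

New users: Treatment 30/177 = 16.9%, Control 33/312 = 10.6% → Treatment
Power users: Treatment 4/5 = 80.0%, Control 3/5 = 60.0% → Treatment
Returning users: Treatment 20/31 = 64.5%, Control 53/93 = 57.0% → Treatment
Overall: Treatment 54/213 = 25.4%, Control 89/410 = 21.7% → Treatment
Treatment wins overall and in every user group — no reversal.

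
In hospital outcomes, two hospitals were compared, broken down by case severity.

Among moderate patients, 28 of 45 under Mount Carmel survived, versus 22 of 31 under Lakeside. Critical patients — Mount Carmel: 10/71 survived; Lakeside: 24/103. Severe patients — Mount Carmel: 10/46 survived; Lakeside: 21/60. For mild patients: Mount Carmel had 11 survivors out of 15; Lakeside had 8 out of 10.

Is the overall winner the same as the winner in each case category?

Yes

Moderate: Mount Carmel 28/45 = 62.2%, Lakeside 22/31 = 71.0% → Lakeside
Critical: Mount Carmel 10/71 = 14.1%, Lakeside 24/103 = 23.3% → Lakeside
Severe: Mount Carmel 10/46 = 21.7%, Lakeside 21/60 = 35.0% → Lakeside
Mild: Mount Carmel 11/15 = 73.3%, Lakeside 8/10 = 80.0% → Lakeside
Overall: Mount Carmel 59/177 = 33.3%, Lakeside 75/204 = 36.8% → Lakeside
Lakeside wins overall and in every case group — no reversal.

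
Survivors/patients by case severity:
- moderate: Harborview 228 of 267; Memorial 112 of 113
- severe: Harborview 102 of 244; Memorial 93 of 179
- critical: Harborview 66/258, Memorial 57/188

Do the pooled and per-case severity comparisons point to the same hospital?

Moderate: Harborview 228/267 = 85.4%, Memorial 112/113 = 99.1% → Memorial
Severe: Harborview 102/244 = 41.8%, Memorial 93/179 = 52.0% → Memorial
Critical: Harborview 66/258 = 25.6%, Memorial 57/188 = 30.3% → Memorial
Overall: Harborview 396/769 = 51.5%, Memorial 262/480 = 54.6% → Memorial
Memorial wins overall and in every case group — no reversal.

Yes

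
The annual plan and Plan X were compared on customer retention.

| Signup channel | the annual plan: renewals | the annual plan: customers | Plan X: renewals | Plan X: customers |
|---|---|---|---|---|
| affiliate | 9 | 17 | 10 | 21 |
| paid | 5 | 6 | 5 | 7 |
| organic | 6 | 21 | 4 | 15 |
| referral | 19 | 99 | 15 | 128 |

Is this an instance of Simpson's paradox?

No

Affiliate: the annual plan 9/17 = 52.9%, Plan X 10/21 = 47.6% → the annual plan
Paid: the annual plan 5/6 = 83.3%, Plan X 5/7 = 71.4% → the annual plan
Organic: the annual plan 6/21 = 28.6%, Plan X 4/15 = 26.7% → the annual plan
Referral: the annual plan 19/99 = 19.2%, Plan X 15/128 = 11.7% → the annual plan
Overall: the annual plan 39/143 = 27.3%, Plan X 34/171 = 19.9% → the annual plan
The annual plan wins overall and in every signup group — no reversal.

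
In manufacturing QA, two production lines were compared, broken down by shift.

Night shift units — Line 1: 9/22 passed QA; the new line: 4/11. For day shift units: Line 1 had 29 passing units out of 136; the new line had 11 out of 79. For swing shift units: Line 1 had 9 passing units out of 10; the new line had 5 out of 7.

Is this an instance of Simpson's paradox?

Night shift: Line 1 9/22 = 40.9%, the new line 4/11 = 36.4% → Line 1
Day shift: Line 1 29/136 = 21.3%, the new line 11/79 = 13.9% → Line 1
Swing shift: Line 1 9/10 = 90.0%, the new line 5/7 = 71.4% → Line 1
Overall: Line 1 47/168 = 28.0%, the new line 20/97 = 20.6% → Line 1
Line 1 wins overall and in every shift group — no reversal.

No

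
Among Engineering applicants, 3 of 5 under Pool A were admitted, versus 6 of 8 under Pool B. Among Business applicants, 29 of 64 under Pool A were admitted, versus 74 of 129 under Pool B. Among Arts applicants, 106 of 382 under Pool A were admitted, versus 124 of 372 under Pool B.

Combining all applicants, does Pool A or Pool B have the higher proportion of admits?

Pool B

Engineering: Pool A 3/5 = 60.0%, Pool B 6/8 = 75.0% → Pool B
Business: Pool A 29/64 = 45.3%, Pool B 74/129 = 57.4% → Pool B
Arts: Pool A 106/382 = 27.7%, Pool B 124/372 = 33.3% → Pool B
Overall: Pool A 138/451 = 30.6%, Pool B 204/509 = 40.1% → Pool B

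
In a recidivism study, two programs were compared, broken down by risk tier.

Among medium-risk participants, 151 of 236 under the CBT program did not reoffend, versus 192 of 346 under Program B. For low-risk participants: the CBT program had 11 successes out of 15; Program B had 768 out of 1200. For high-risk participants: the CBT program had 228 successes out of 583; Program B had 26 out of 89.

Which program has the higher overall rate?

Program B

Medium-risk: the CBT program 151/236 = 64.0%, Program B 192/346 = 55.5% → the CBT program
Low-risk: the CBT program 11/15 = 73.3%, Program B 768/1200 = 64.0% → the CBT program
High-risk: the CBT program 228/583 = 39.1%, Program B 26/89 = 29.2% → the CBT program
Overall: the CBT program 390/834 = 46.8%, Program B 986/1635 = 60.3% → Program B
(The CBT program wins every risk group but Program B wins overall — the CBT program's participants skew toward the low-rate high-risk group.)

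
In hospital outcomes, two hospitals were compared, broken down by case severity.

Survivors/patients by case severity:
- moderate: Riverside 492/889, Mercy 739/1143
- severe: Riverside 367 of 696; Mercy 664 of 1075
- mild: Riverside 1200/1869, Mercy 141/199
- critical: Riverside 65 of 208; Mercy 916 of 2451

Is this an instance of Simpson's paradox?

Yes

Moderate: Riverside 492/889 = 55.3%, Mercy 739/1143 = 64.7% → Mercy
Severe: Riverside 367/696 = 52.7%, Mercy 664/1075 = 61.8% → Mercy
Mild: Riverside 1200/1869 = 64.2%, Mercy 141/199 = 70.9% → Mercy
Critical: Riverside 65/208 = 31.2%, Mercy 916/2451 = 37.4% → Mercy
Overall: Riverside 2124/3662 = 58.0%, Mercy 2460/4868 = 50.5% → Riverside
Mercy wins each case group but Riverside wins overall — the comparison reverses. Mercy's patients skew toward critical, which has a lower base rate.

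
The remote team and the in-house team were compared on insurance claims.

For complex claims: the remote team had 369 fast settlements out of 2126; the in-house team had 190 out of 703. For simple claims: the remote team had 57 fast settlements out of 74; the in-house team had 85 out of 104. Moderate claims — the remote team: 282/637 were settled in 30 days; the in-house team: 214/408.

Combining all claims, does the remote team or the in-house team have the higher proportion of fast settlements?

the in-house team

Complex: the remote team 369/2126 = 17.4%, the in-house team 190/703 = 27.0% → the in-house team
Simple: the remote team 57/74 = 77.0%, the in-house team 85/104 = 81.7% → the in-house team
Moderate: the remote team 282/637 = 44.3%, the in-house team 214/408 = 52.5% → the in-house team
Overall: the remote team 708/2837 = 25.0%, the in-house team 489/1215 = 40.2% → the in-house team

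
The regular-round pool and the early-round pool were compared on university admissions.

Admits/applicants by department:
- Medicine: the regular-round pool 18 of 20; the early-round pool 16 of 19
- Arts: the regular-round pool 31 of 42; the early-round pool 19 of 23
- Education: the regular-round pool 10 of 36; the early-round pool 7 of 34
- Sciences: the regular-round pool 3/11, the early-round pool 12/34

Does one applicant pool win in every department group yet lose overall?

No

Medicine: the regular-round pool 18/20 = 90.0%, the early-round pool 16/19 = 84.2% → the regular-round pool
Arts: the regular-round pool 31/42 = 73.8%, the early-round pool 19/23 = 82.6% → the early-round pool
Education: the regular-round pool 10/36 = 27.8%, the early-round pool 7/34 = 20.6% → the regular-round pool
Sciences: the regular-round pool 3/11 = 27.3%, the early-round pool 12/34 = 35.3% → the early-round pool
Overall: the regular-round pool 62/109 = 56.9%, the early-round pool 54/110 = 49.1% → the regular-round pool
Neither sweeps: the regular-round pool wins 2 of 4 groups, the early-round pool wins 2. The regular-round pool wins overall but not every group — no Simpson reversal.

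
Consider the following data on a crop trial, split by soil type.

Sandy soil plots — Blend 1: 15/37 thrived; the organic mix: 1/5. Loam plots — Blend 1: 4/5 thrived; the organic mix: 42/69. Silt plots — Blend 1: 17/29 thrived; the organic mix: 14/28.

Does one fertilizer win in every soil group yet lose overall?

Sandy soil: Blend 1 15/37 = 40.5%, the organic mix 1/5 = 20.0% → Blend 1
Loam: Blend 1 4/5 = 80.0%, the organic mix 42/69 = 60.9% → Blend 1
Silt: Blend 1 17/29 = 58.6%, the organic mix 14/28 = 50.0% → Blend 1
Overall: Blend 1 36/71 = 50.7%, the organic mix 57/102 = 55.9% → the organic mix
Blend 1 wins each soil group but the organic mix wins overall — the comparison reverses. Blend 1's plots skew toward sandy soil, which has a lower base rate.

Yes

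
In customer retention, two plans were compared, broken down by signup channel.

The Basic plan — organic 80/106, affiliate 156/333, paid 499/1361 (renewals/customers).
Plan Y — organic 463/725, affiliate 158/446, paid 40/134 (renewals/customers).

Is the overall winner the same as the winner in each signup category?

No

Organic: the Basic plan 80/106 = 75.5%, Plan Y 463/725 = 63.9% → the Basic plan
Affiliate: the Basic plan 156/333 = 46.8%, Plan Y 158/446 = 35.4% → the Basic plan
Paid: the Basic plan 499/1361 = 36.7%, Plan Y 40/134 = 29.9% → the Basic plan
Overall: the Basic plan 735/1800 = 40.8%, Plan Y 661/1305 = 50.7% → Plan Y
The Basic plan wins each signup group but Plan Y wins overall — the comparison reverses. The Basic plan's customers skew toward paid, which has a lower base rate.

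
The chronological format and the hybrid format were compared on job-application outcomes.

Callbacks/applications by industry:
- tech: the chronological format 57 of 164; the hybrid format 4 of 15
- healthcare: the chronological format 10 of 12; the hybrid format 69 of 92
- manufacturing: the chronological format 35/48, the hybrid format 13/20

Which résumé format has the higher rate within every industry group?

the chronological format

Tech: the chronological format 57/164 = 34.8%, the hybrid format 4/15 = 26.7% → the chronological format
Healthcare: the chronological format 10/12 = 83.3%, the hybrid format 69/92 = 75.0% → the chronological format
Manufacturing: the chronological format 35/48 = 72.9%, the hybrid format 13/20 = 65.0% → the chronological format
The chronological format has the higher rate in all 3 groups.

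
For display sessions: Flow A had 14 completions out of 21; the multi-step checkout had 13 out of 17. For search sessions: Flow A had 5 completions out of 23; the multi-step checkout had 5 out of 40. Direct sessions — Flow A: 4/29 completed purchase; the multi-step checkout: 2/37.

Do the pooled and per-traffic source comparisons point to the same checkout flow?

No

Display: Flow A 14/21 = 66.7%, the multi-step checkout 13/17 = 76.5% → the multi-step checkout
Search: Flow A 5/23 = 21.7%, the multi-step checkout 5/40 = 12.5% → Flow A
Direct: Flow A 4/29 = 13.8%, the multi-step checkout 2/37 = 5.4% → Flow A
Overall: Flow A 23/73 = 31.5%, the multi-step checkout 20/94 = 21.3% → Flow A
Neither sweeps: Flow A wins 2 of 3 groups, the multi-step checkout wins 1. Flow A wins overall but not every group — no Simpson reversal.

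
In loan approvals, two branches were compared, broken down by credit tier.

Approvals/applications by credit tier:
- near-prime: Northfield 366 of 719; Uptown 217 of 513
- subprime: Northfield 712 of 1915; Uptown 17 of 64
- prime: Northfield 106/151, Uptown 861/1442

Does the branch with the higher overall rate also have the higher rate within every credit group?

Near-prime: Northfield 366/719 = 50.9%, Uptown 217/513 = 42.3% → Northfield
Subprime: Northfield 712/1915 = 37.2%, Uptown 17/64 = 26.6% → Northfield
Prime: Northfield 106/151 = 70.2%, Uptown 861/1442 = 59.7% → Northfield
Overall: Northfield 1184/2785 = 42.5%, Uptown 1095/2019 = 54.2% → Uptown
Northfield wins each credit group but Uptown wins overall — the comparison reverses. Northfield's applications skew toward subprime, which has a lower base rate.

No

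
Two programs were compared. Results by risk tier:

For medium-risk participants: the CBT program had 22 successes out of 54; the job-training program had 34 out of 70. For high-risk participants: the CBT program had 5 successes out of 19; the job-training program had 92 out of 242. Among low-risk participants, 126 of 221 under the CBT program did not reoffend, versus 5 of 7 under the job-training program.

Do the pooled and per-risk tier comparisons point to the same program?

Medium-risk: the CBT program 22/54 = 40.7%, the job-training program 34/70 = 48.6% → the job-training program
High-risk: the CBT program 5/19 = 26.3%, the job-training program 92/242 = 38.0% → the job-training program
Low-risk: the CBT program 126/221 = 57.0%, the job-training program 5/7 = 71.4% → the job-training program
Overall: the CBT program 153/294 = 52.0%, the job-training program 131/319 = 41.1% → the CBT program
The job-training program wins each risk group but the CBT program wins overall — the comparison reverses. The job-training program's participants skew toward high-risk, which has a lower base rate.

No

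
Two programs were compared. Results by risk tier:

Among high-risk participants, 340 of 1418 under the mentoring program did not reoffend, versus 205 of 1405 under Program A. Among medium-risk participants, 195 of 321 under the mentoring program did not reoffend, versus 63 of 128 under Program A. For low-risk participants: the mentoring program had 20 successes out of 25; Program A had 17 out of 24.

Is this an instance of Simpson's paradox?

High-risk: the mentoring program 340/1418 = 24.0%, Program A 205/1405 = 14.6% → the mentoring program
Medium-risk: the mentoring program 195/321 = 60.7%, Program A 63/128 = 49.2% → the mentoring program
Low-risk: the mentoring program 20/25 = 80.0%, Program A 17/24 = 70.8% → the mentoring program
Overall: the mentoring program 555/1764 = 31.5%, Program A 285/1557 = 18.3% → the mentoring program
The mentoring program wins overall and in every risk group — no reversal.

No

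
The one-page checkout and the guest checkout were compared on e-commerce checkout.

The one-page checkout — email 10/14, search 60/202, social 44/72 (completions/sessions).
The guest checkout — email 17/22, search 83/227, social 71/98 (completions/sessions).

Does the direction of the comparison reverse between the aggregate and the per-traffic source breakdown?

No

Email: the one-page checkout 10/14 = 71.4%, the guest checkout 17/22 = 77.3% → the guest checkout
Search: the one-page checkout 60/202 = 29.7%, the guest checkout 83/227 = 36.6% → the guest checkout
Social: the one-page checkout 44/72 = 61.1%, the guest checkout 71/98 = 72.4% → the guest checkout
Overall: the one-page checkout 114/288 = 39.6%, the guest checkout 171/347 = 49.3% → the guest checkout
The guest checkout wins overall and in every traffic group — no reversal.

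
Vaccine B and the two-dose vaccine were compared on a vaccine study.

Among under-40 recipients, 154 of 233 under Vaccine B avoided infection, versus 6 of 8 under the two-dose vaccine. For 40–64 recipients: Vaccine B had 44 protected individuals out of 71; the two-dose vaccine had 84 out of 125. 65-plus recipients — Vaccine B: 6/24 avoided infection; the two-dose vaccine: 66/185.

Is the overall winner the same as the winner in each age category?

Under-40: Vaccine B 154/233 = 66.1%, the two-dose vaccine 6/8 = 75.0% → the two-dose vaccine
40–64: Vaccine B 44/71 = 62.0%, the two-dose vaccine 84/125 = 67.2% → the two-dose vaccine
65-plus: Vaccine B 6/24 = 25.0%, the two-dose vaccine 66/185 = 35.7% → the two-dose vaccine
Overall: Vaccine B 204/328 = 62.2%, the two-dose vaccine 156/318 = 49.1% → Vaccine B
The two-dose vaccine wins each age group but Vaccine B wins overall — the comparison reverses. The two-dose vaccine's recipients skew toward 65-plus, which has a lower base rate.

No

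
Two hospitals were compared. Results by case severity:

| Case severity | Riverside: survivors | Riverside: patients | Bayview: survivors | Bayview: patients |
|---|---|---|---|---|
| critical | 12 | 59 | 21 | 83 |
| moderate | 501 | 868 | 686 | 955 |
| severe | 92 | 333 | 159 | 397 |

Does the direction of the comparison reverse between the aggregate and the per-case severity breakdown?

Critical: Riverside 12/59 = 20.3%, Bayview 21/83 = 25.3% → Bayview
Moderate: Riverside 501/868 = 57.7%, Bayview 686/955 = 71.8% → Bayview
Severe: Riverside 92/333 = 27.6%, Bayview 159/397 = 40.1% → Bayview
Overall: Riverside 605/1260 = 48.0%, Bayview 866/1435 = 60.3% → Bayview
Bayview wins overall and in every case group — no reversal.

No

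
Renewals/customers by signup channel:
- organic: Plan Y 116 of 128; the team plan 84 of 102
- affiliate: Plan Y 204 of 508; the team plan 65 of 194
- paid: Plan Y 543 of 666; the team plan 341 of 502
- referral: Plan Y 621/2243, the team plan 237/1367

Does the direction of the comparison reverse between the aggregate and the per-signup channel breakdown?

No

Organic: Plan Y 116/128 = 90.6%, the team plan 84/102 = 82.4% → Plan Y
Affiliate: Plan Y 204/508 = 40.2%, the team plan 65/194 = 33.5% → Plan Y
Paid: Plan Y 543/666 = 81.5%, the team plan 341/502 = 67.9% → Plan Y
Referral: Plan Y 621/2243 = 27.7%, the team plan 237/1367 = 17.3% → Plan Y
Overall: Plan Y 1484/3545 = 41.9%, the team plan 727/2165 = 33.6% → Plan Y
Plan Y wins overall and in every signup group — no reversal.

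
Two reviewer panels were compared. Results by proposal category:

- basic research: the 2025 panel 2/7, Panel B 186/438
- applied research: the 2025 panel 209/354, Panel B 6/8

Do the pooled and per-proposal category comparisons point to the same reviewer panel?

Basic research: the 2025 panel 2/7 = 28.6%, Panel B 186/438 = 42.5% → Panel B
Applied research: the 2025 panel 209/354 = 59.0%, Panel B 6/8 = 75.0% → Panel B
Overall: the 2025 panel 211/361 = 58.4%, Panel B 192/446 = 43.0% → the 2025 panel
Panel B wins each proposal group but the 2025 panel wins overall — the comparison reverses. Panel B's proposals skew toward basic research, which has a lower base rate.

No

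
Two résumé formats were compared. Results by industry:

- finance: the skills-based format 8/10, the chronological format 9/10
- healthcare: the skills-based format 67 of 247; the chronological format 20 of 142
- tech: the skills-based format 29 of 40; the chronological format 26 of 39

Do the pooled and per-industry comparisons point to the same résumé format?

No

Finance: the skills-based format 8/10 = 80.0%, the chronological format 9/10 = 90.0% → the chronological format
Healthcare: the skills-based format 67/247 = 27.1%, the chronological format 20/142 = 14.1% → the skills-based format
Tech: the skills-based format 29/40 = 72.5%, the chronological format 26/39 = 66.7% → the skills-based format
Overall: the skills-based format 104/297 = 35.0%, the chronological format 55/191 = 28.8% → the skills-based format
Neither sweeps: the skills-based format wins 2 of 3 groups, the chronological format wins 1. The skills-based format wins overall but not every group — no Simpson reversal.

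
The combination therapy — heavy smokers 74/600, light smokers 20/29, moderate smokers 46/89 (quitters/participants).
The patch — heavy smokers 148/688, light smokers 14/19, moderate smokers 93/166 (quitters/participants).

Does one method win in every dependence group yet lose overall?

No

Heavy smokers: the combination therapy 74/600 = 12.3%, the patch 148/688 = 21.5% → the patch
Light smokers: the combination therapy 20/29 = 69.0%, the patch 14/19 = 73.7% → the patch
Moderate smokers: the combination therapy 46/89 = 51.7%, the patch 93/166 = 56.0% → the patch
Overall: the combination therapy 140/718 = 19.5%, the patch 255/873 = 29.2% → the patch
The patch wins overall and in every dependence group — no reversal.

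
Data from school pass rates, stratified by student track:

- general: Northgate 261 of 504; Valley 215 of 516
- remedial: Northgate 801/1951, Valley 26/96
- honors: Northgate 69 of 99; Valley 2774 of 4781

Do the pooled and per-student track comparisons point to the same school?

No

General: Northgate 261/504 = 51.8%, Valley 215/516 = 41.7% → Northgate
Remedial: Northgate 801/1951 = 41.1%, Valley 26/96 = 27.1% → Northgate
Honors: Northgate 69/99 = 69.7%, Valley 2774/4781 = 58.0% → Northgate
Overall: Northgate 1131/2554 = 44.3%, Valley 3015/5393 = 55.9% → Valley
Northgate wins each student group but Valley wins overall — the comparison reverses. Northgate's students skew toward remedial, which has a lower base rate.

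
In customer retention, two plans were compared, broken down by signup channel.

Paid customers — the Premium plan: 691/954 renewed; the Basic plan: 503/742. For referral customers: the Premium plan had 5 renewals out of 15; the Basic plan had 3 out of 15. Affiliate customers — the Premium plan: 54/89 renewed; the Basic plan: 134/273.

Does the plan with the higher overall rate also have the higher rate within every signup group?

Paid: the Premium plan 691/954 = 72.4%, the Basic plan 503/742 = 67.8% → the Premium plan
Referral: the Premium plan 5/15 = 33.3%, the Basic plan 3/15 = 20.0% → the Premium plan
Affiliate: the Premium plan 54/89 = 60.7%, the Basic plan 134/273 = 49.1% → the Premium plan
Overall: the Premium plan 750/1058 = 70.9%, the Basic plan 640/1030 = 62.1% → the Premium plan
The Premium plan wins overall and in every signup group — no reversal.

Yes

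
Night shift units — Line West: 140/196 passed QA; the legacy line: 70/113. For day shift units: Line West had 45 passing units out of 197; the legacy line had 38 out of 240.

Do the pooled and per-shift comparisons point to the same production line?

Night shift: Line West 140/196 = 71.4%, the legacy line 70/113 = 61.9% → Line West
Day shift: Line West 45/197 = 22.8%, the legacy line 38/240 = 15.8% → Line West
Overall: Line West 185/393 = 47.1%, the legacy line 108/353 = 30.6% → Line West
Line West wins overall and in every shift group — no reversal.

Yes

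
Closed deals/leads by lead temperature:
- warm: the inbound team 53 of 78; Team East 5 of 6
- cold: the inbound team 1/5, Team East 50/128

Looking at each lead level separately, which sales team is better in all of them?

Team East

Warm: the inbound team 53/78 = 67.9%, Team East 5/6 = 83.3% → Team East
Cold: the inbound team 1/5 = 20.0%, Team East 50/128 = 39.1% → Team East
Team East has the higher rate in both groups.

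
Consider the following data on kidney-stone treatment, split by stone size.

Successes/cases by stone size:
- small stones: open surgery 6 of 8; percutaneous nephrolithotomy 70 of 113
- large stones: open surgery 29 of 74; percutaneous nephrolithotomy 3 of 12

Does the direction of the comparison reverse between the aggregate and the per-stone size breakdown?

Yes

Small stones: open surgery 6/8 = 75.0%, percutaneous nephrolithotomy 70/113 = 61.9% → open surgery
Large stones: open surgery 29/74 = 39.2%, percutaneous nephrolithotomy 3/12 = 25.0% → open surgery
Overall: open surgery 35/82 = 42.7%, percutaneous nephrolithotomy 73/125 = 58.4% → percutaneous nephrolithotomy
Open surgery wins each stone group but percutaneous nephrolithotomy wins overall — the comparison reverses. Open surgery's cases skew toward large stones, which has a lower base rate.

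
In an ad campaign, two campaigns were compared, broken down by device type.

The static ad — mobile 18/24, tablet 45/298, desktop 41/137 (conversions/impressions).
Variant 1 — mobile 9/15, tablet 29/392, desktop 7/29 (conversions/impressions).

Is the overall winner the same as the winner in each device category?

Mobile: the static ad 18/24 = 75.0%, Variant 1 9/15 = 60.0% → the static ad
Tablet: the static ad 45/298 = 15.1%, Variant 1 29/392 = 7.4% → the static ad
Desktop: the static ad 41/137 = 29.9%, Variant 1 7/29 = 24.1% → the static ad
Overall: the static ad 104/459 = 22.7%, Variant 1 45/436 = 10.3% → the static ad
The static ad wins overall and in every device group — no reversal.

Yes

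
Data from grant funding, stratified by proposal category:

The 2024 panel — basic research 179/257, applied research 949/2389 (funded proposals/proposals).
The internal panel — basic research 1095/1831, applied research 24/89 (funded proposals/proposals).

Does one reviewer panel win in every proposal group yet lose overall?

Basic research: the 2024 panel 179/257 = 69.6%, the internal panel 1095/1831 = 59.8% → the 2024 panel
Applied research: the 2024 panel 949/2389 = 39.7%, the internal panel 24/89 = 27.0% → the 2024 panel
Overall: the 2024 panel 1128/2646 = 42.6%, the internal panel 1119/1920 = 58.3% → the internal panel
The 2024 panel wins each proposal group but the internal panel wins overall — the comparison reverses. The 2024 panel's proposals skew toward applied research, which has a lower base rate.

Yes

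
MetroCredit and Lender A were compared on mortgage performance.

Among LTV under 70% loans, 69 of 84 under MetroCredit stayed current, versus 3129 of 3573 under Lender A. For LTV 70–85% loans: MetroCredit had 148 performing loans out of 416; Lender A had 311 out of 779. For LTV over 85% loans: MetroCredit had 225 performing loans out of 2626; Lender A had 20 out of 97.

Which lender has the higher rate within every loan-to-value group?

Lender A

LTV under 70%: MetroCredit 69/84 = 82.1%, Lender A 3129/3573 = 87.6% → Lender A
LTV 70–85%: MetroCredit 148/416 = 35.6%, Lender A 311/779 = 39.9% → Lender A
LTV over 85%: MetroCredit 225/2626 = 8.6%, Lender A 20/97 = 20.6% → Lender A
Lender A has the higher rate in all 3 groups.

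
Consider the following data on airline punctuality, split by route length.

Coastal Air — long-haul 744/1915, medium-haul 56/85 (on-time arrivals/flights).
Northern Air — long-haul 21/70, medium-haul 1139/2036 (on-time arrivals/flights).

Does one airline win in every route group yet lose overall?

Long-haul: Coastal Air 744/1915 = 38.9%, Northern Air 21/70 = 30.0% → Coastal Air
Medium-haul: Coastal Air 56/85 = 65.9%, Northern Air 1139/2036 = 55.9% → Coastal Air
Overall: Coastal Air 800/2000 = 40.0%, Northern Air 1160/2106 = 55.1% → Northern Air
Coastal Air wins each route group but Northern Air wins overall — the comparison reverses. Coastal Air's flights skew toward long-haul, which has a lower base rate.

Yes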